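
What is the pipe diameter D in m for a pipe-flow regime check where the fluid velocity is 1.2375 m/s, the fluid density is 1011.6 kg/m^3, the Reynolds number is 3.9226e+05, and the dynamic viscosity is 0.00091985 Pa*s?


D = Re * mu / (rho * vel)
D = 3.9226e+05 * 0.00091985 / (1011.6 * 1.2375)
D = 0.28823 m


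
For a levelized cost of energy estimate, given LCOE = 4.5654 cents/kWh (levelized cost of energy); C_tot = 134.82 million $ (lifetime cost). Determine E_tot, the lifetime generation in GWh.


E_tot = C_tot / LCOE * 100
E_tot = 134.82 / 4.5654 * 100
E_tot = 2953.1 GWh


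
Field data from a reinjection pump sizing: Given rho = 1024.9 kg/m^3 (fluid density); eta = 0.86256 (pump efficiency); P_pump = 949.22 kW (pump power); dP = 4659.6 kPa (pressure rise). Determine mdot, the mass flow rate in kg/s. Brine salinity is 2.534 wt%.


mdot = P_pump * rho * eta / dP
mdot = 949.22 * 1024.9 * 0.86256 / 4659.6
mdot = 180.09 kg/s


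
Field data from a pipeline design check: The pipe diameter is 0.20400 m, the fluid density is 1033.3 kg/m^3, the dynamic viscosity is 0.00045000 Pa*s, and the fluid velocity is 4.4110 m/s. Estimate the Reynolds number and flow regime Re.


Step 1: Re = rho*vel*D/mu = 1033.3*4.411*0.204/0.00045 = 2.0662e+06
Step 2: Re = 2.0662e+06 > 4000, so flow is turbulent.
Re = 2.0662e+06 (turbulent)


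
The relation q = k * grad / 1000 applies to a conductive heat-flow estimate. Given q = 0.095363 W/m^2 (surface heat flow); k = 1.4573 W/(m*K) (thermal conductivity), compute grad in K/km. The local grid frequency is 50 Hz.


grad = q * 1000 / k
grad = 0.095363 * 1000 / 1.4573
grad = 65.43814 deg C/km
Convert: 65.43814 deg C/km * 1.0 = 65.438 K/km
grad = 65.438 K/km


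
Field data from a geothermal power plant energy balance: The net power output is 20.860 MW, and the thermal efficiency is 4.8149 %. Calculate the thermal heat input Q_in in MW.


Q_in = W_net / (eta / 100)
Q_in = 20.860 / (4.8149 / 100)
Q_in = 433.24 MW


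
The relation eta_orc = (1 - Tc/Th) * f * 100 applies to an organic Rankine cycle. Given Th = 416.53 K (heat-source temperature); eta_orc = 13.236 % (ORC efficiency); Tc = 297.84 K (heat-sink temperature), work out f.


f = (eta_orc/100) / (1 - Tc/Th)
f = (13.236/100) / (1 - 297.84/416.53)
f = 0.46450


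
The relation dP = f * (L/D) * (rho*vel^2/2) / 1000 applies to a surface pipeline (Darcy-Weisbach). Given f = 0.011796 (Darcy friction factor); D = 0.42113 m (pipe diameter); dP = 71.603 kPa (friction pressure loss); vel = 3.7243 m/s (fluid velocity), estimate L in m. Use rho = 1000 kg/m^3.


L = dP*1000*D / (f*rho*vel^2/2)
L = 71.603*1000*0.42113 / (0.011796*1000*3.7243^2/2)
L = 368.60 m


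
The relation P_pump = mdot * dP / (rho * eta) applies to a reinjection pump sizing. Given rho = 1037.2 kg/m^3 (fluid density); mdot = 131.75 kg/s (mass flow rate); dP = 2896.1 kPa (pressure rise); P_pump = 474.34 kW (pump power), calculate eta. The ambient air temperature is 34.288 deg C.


eta = mdot * dP / (rho * P_pump)
eta = 131.75 * 2896.1 / (1037.2 * 474.34)
eta = 0.77555


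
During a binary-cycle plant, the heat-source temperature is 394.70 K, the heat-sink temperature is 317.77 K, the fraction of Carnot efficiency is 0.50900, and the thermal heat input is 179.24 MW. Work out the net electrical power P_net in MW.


Step 1: eta = (1 - Tc/Th)*f = (1 - 317.77/394.7)*0.509 = 0.09920793
Step 2: P_net = eta * Q_in = 0.09920793 * 179.24 = 17.782 MW
P_net = 17.782 MW


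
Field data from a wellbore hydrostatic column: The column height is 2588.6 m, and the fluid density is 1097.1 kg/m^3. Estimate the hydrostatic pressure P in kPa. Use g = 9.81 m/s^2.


P = rho * g * h / 1e6
P = 1097.1 * 9.81 * 2588.6 / 1e6
P = 27.85994 MPa
Convert: 27.85994 MPa * 1000.0 = 27860 kPa
P = 27860 kPa


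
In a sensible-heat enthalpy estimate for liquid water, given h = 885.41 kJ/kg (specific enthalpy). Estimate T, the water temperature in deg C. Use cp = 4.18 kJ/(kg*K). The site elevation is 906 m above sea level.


T = h / cp
T = 885.41 / 4.18
T = 211.82 deg C


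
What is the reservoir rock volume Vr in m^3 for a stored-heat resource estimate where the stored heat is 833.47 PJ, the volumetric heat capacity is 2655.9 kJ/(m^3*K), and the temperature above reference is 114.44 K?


Vr = Q_s * 1e12 / (rhoc * dT)
Vr = 833.47 * 1e12 / (2655.9 * 114.44)
Vr = 2.7422e+09 m^3


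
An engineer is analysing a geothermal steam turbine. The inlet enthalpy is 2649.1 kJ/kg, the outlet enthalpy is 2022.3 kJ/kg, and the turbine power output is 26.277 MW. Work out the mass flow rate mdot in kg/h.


mdot = P * 1000 / (h_in - h_out)
mdot = 26.277 * 1000 / (2649.1 - 2022.3)
mdot = 41.92246 kg/s
Convert: 41.92246 kg/s * 3600.0 = 1.5092e+05 kg/h
mdot = 1.5092e+05 kg/h


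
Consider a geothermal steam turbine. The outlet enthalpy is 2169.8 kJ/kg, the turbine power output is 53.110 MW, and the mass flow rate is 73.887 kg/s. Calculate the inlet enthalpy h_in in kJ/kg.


h_in = h_out + P * 1000 / mdot
h_in = 2169.8 + 53.110 * 1000 / 73.887
h_in = 2888.6 kJ/kg


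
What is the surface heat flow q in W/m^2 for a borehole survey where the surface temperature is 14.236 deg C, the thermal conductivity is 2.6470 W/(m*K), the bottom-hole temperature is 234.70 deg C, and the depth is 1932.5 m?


Step 1: grad = (T_d - T_surf)/d * 1000 = (234.7 - 14.236)/1932.5 * 1000 = 114.0823 deg C/km
Step 2: q = k * grad / 1000 = 2.647 * 114.0823 / 1000 = 0.30198 W/m^2
q = 0.30198 W/m^2


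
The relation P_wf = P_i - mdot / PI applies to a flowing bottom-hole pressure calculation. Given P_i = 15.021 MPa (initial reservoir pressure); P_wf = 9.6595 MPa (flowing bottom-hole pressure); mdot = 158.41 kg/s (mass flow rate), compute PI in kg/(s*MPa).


PI = mdot / (P_i - P_wf)
PI = 158.41 / (15.021 - 9.6595)
PI = 29.546 kg/(s*MPa)


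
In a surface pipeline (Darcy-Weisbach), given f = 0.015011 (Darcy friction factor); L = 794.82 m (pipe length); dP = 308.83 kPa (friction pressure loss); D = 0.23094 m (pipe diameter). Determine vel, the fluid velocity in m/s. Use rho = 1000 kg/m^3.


vel = sqrt(dP*1000*2*D / (f*L*rho))
vel = sqrt(308.83*1000*2*0.23094 / (0.015011*794.82*1000))
vel = 3.4577 m/s


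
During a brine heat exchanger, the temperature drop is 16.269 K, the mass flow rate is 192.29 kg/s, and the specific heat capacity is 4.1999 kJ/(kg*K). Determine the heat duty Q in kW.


Q = mdot * cp * dT / 1000
Q = 192.29 * 4.1999 * 16.269 / 1000
Q = 13.13882 MW
Convert: 13.13882 MW * 1000.0 = 13139 kW
Q = 13139 kW


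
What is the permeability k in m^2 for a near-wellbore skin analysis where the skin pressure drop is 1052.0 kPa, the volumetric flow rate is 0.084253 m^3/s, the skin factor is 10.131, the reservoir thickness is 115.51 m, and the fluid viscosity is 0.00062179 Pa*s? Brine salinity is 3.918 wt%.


k = S*q*mu / (2*pi*dP_s*1000*hr)
k = 10.131*0.084253*0.00062179 / (2*pi*1052.0*1000*115.51)
k = 6.9513e-13 m^2


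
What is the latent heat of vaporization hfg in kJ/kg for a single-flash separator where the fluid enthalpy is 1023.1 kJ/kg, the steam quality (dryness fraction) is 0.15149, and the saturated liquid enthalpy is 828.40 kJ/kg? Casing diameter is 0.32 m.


hfg = (h - hf) / x
hfg = (1023.1 - 828.40) / 0.15149
hfg = 1285.2 kJ/kg


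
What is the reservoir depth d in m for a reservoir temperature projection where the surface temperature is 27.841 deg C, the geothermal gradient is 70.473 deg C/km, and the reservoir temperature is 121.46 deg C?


d = (T_res - T_surf) / grad * 1000
d = (121.46 - 27.841) / 70.473 * 1000
d = 1328.4 m


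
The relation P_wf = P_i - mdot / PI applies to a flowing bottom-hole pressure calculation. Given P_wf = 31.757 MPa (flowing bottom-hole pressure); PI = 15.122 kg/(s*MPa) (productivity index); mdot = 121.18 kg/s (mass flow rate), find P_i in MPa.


P_i = P_wf + mdot / PI
P_i = 31.757 + 121.18 / 15.122
P_i = 39.770 MPa


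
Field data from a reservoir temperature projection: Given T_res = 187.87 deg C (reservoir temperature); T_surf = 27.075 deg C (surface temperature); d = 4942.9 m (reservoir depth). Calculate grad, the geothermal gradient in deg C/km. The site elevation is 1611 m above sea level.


grad = (T_res - T_surf) / d * 1000
grad = (187.87 - 27.075) / 4942.9 * 1000
grad = 32.530 deg C/km


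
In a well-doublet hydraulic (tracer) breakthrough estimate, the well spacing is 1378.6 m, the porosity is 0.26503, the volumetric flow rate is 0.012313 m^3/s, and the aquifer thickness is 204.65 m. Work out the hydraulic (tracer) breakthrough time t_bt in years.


t_bt = pi * hr * phi * L^2 / (3 * Qv) / (365.25*86400)
t_bt = pi * 204.65 * 0.26503 * 1378.6^2 / (3 * 0.012313) / (365.25*86400)
t_bt = 277.81 years


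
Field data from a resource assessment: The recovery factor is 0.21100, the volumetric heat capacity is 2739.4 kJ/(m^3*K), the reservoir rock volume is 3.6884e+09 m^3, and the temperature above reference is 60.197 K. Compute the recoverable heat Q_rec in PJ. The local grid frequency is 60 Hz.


Step 1: Q_s = Vr*rhoc*dT/1e12 = 3.6884e+09*2739.4*60.197/1e12 = 608.2307 PJ
Step 2: Q_rec = Q_s * RF = 608.2307 * 0.211 = 128.34 PJ
Q_rec = 128.34 PJ


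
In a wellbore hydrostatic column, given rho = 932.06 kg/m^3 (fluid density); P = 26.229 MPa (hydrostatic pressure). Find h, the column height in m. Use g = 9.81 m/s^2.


h = P * 1e6 / (g * rho)
h = 26.229 * 1e6 / (9.81 * 932.06)
h = 2868.6 m


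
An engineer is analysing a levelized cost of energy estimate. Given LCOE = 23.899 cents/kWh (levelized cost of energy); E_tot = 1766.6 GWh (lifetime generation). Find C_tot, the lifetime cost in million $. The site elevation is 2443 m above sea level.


C_tot = LCOE / 100 * E_tot
C_tot = 23.899 / 100 * 1766.6
C_tot = 422.20 million $


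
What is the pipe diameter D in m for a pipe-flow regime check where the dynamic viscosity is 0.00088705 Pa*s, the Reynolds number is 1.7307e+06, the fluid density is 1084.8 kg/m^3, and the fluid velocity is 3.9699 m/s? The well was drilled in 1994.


D = Re * mu / (rho * vel)
D = 1.7307e+06 * 0.00088705 / (1084.8 * 3.9699)
D = 0.35648 m


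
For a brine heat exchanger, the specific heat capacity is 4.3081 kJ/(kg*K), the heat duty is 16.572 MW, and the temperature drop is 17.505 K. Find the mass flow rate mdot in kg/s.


mdot = Q * 1000 / (cp * dT)
mdot = 16.572 * 1000 / (4.3081 * 17.505)
mdot = 219.75 kg/s


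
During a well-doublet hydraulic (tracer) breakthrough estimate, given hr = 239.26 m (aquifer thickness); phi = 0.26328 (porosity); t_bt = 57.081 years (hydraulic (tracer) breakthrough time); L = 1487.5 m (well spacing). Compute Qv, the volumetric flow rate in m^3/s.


Qv = pi*hr*phi*L^2 / (3*t_bt*365.25*86400)
Qv = pi*239.26*0.26328*1487.5^2 / (3*57.081*365.25*86400)
Qv = 0.081028 m^3/s


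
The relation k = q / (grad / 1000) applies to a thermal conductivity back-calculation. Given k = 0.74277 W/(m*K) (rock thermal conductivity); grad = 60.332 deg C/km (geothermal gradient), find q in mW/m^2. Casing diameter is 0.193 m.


q = k * grad / 1000
q = 0.74277 * 60.332 / 1000
q = 0.04481280 W/m^2
Convert: 0.04481280 W/m^2 * 1000.0 = 44.813 mW/m^2
q = 44.813 mW/m^2


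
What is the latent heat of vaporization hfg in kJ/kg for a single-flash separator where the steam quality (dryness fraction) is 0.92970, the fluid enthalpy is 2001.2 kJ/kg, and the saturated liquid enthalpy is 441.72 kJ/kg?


hfg = (h - hf) / x
hfg = (2001.2 - 441.72) / 0.92970
hfg = 1677.4 kJ/kg


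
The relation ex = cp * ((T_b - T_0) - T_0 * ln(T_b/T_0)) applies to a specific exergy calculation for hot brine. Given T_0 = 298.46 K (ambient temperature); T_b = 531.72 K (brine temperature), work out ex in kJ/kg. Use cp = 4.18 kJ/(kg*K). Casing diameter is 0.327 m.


ex = cp * ((T_b - T_0) - T_0 * ln(T_b/T_0))
ex = 4.18 * ((531.72 - 298.46) - 298.46 * ln(531.72/298.46))
ex = 254.58 kJ/kg


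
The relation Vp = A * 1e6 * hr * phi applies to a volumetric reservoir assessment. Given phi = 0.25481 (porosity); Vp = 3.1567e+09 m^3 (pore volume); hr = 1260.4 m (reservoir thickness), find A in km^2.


A = Vp / (1e6 * hr * phi)
A = 3.1567e+09 / (1e6 * 1260.4 * 0.25481)
A = 9.8290 km^2


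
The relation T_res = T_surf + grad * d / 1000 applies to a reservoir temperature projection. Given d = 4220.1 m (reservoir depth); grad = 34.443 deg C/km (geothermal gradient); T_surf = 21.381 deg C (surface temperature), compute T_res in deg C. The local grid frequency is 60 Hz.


T_res = T_surf + grad * d / 1000
T_res = 21.381 + 34.443 * 4220.1 / 1000
T_res = 166.73 deg C


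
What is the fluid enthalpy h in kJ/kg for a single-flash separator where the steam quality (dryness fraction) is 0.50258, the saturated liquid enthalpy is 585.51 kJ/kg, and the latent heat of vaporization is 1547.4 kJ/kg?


h = hf + x * hfg
h = 585.51 + 0.50258 * 1547.4
h = 1363.2 kJ/kg


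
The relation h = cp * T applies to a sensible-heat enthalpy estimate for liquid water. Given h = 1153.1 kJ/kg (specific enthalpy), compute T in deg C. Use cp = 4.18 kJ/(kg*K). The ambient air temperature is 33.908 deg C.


T = h / cp
T = 1153.1 / 4.18
T = 275.86 deg C


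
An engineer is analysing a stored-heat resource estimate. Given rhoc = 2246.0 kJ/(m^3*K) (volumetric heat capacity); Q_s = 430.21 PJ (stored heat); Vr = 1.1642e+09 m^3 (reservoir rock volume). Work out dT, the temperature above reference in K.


dT = Q_s * 1e12 / (Vr * rhoc)
dT = 430.21 * 1e12 / (1.1642e+09 * 2246.0)
dT = 164.53 K


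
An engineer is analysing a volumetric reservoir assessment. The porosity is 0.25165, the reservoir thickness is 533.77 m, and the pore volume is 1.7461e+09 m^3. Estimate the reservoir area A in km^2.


A = Vp / (1e6 * hr * phi)
A = 1.7461e+09 / (1e6 * 533.77 * 0.25165)
A = 12.999 km^2


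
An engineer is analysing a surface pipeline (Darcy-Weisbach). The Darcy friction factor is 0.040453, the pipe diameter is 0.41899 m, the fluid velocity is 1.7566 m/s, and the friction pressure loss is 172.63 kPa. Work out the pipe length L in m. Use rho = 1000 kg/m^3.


L = dP*1000*D / (f*rho*vel^2/2)
L = 172.63*1000*0.41899 / (0.040453*1000*1.7566^2/2)
L = 1158.9 m


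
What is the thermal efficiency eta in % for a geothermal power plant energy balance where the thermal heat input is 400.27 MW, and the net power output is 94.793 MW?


eta = W_net / Q_in * 100
eta = 94.793 / 400.27 * 100
eta = 23.682 %


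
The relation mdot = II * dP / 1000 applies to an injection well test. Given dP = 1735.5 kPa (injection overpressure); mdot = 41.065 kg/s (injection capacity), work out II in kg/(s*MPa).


II = mdot * 1000 / dP
II = 41.065 * 1000 / 1735.5
II = 23.662 kg/(s*MPa)


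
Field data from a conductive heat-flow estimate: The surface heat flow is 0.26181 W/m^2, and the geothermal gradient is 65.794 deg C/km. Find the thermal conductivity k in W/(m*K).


k = q * 1000 / grad
k = 0.26181 * 1000 / 65.794
k = 3.9792 W/(m*K)


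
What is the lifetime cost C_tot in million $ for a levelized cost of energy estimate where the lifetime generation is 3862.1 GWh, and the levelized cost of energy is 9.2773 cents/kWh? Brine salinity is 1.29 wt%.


C_tot = LCOE / 100 * E_tot
C_tot = 9.2773 / 100 * 3862.1
C_tot = 358.30 million $


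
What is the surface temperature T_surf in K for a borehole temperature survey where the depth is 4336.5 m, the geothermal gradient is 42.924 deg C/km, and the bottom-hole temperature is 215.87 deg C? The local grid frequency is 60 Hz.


T_surf = T_d - grad * d / 1000
T_surf = 215.87 - 42.924 * 4336.5 / 1000
T_surf = 29.73007 deg C
Convert to K: 29.73007 + 273.15 = 302.88 K
T_surf = 302.88 K


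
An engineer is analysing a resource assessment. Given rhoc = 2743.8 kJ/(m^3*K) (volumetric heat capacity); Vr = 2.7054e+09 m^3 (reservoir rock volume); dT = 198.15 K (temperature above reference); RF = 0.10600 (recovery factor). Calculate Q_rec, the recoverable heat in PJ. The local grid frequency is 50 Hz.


Step 1: Q_s = Vr*rhoc*dT/1e12 = 2.7054e+09*2743.8*198.15/1e12 = 1470.883 PJ
Step 2: Q_rec = Q_s * RF = 1470.883 * 0.106 = 155.91 PJ
Q_rec = 155.91 PJ


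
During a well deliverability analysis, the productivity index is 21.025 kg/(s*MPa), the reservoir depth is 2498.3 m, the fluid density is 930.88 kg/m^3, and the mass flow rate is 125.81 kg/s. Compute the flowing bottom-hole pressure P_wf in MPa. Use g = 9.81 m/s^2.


Step 1: P_i = rho*g*h/1e6 = 930.88*9.81*2498.3/1e6 = 22.81431 MPa
Step 2: P_wf = P_i - mdot/PI = 22.81431 - 125.81/21.025 = 16.830 MPa
P_wf = 16.830 MPa


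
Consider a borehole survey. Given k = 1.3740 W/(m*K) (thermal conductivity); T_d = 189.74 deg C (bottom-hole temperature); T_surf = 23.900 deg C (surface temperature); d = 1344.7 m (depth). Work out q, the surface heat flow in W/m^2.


Step 1: grad = (T_d - T_surf)/d * 1000 = (189.74 - 23.9)/1344.7 * 1000 = 123.3286 deg C/km
Step 2: q = k * grad / 1000 = 1.374 * 123.3286 / 1000 = 0.16945 W/m^2
q = 0.16945 W/m^2


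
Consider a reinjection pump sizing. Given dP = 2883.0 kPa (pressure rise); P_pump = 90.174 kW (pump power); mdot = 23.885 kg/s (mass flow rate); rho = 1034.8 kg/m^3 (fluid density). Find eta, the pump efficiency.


eta = mdot * dP / (rho * P_pump)
eta = 23.885 * 2883.0 / (1034.8 * 90.174)
eta = 0.73796


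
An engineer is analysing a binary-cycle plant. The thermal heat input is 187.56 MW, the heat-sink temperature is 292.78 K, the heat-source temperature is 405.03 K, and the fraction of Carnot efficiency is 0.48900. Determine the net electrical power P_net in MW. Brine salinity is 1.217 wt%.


Step 1: eta = (1 - Tc/Th)*f = (1 - 292.78/405.03)*0.489 = 0.1355214
Step 2: P_net = eta * Q_in = 0.1355214 * 187.56 = 25.418 MW
P_net = 25.418 MW


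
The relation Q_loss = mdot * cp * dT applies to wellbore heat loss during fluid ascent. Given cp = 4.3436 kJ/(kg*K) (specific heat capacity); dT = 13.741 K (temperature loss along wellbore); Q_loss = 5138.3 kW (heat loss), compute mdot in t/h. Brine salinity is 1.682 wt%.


mdot = Q_loss / (cp * dT)
mdot = 5138.3 / (4.3436 * 13.741)
mdot = 86.08972 kg/s
Convert: 86.08972 kg/s * 3.6 = 309.92 t/h
mdot = 309.92 t/h


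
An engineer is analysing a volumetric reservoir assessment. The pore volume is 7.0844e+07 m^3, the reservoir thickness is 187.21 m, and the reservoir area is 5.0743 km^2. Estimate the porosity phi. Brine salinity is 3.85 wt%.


phi = Vp / (A * 1e6 * hr)
phi = 7.0844e+07 / (5.0743 * 1e6 * 187.21)
phi = 0.074576


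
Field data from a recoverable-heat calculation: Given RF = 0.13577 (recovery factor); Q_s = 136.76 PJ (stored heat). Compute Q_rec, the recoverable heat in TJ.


Q_rec = Q_s * RF
Q_rec = 136.76 * 0.13577
Q_rec = 18.56791 PJ
Convert: 18.56791 PJ * 1000.0 = 18568 TJ
Q_rec = 18568 TJ


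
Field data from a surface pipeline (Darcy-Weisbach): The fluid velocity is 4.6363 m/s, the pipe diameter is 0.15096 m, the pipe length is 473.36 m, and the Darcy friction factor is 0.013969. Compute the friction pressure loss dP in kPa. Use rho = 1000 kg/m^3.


dP = f * (L/D) * (rho*vel^2/2) / 1000
dP = 0.013969 * (473.36/0.15096) * (1000*4.6363^2/2) / 1000
dP = 470.77 kPa


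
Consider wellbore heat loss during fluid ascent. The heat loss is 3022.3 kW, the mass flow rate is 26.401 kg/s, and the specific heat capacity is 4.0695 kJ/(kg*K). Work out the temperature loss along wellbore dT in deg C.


dT = Q_loss / (mdot * cp)
dT = 3022.3 / (26.401 * 4.0695)
dT = 28.13042 K
Convert (temperature difference, 1 K = 1 deg C): 28.13042 K = 28.13042 deg C
dT = 28.130 deg C


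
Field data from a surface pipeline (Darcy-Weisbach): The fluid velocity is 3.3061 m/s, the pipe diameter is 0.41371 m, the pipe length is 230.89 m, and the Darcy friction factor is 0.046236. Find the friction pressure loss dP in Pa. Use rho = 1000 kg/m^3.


dP = f * (L/D) * (rho*vel^2/2) / 1000
dP = 0.046236 * (230.89/0.41371) * (1000*3.3061^2/2) / 1000
dP = 141.0235 kPa
Convert: 141.0235 kPa * 1000.0 = 1.4102e+05 Pa
dP = 1.4102e+05 Pa


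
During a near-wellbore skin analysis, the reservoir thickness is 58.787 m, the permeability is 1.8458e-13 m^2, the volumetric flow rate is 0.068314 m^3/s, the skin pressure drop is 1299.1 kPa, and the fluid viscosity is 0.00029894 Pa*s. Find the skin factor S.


S = dP_s * 1000 * 2*pi*k*hr / (q*mu)
S = 1299.1 * 1000 * 2*pi*1.8458e-13*58.787 / (0.068314*0.00029894)
S = 4.3371


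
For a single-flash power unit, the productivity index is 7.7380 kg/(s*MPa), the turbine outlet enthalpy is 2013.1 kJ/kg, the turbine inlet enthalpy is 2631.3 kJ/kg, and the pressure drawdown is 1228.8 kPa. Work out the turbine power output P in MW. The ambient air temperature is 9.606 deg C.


Step 1: mdot = PI * dP / 1000 = 7.738 * 1228.8 / 1000 = 9.508454 kg/s
Step 2: P = mdot*(h_in - h_out)/1000 = 9.508454*(2631.3 - 2013.1)/1000 = 5.8781 MW
P = 5.8781 MW


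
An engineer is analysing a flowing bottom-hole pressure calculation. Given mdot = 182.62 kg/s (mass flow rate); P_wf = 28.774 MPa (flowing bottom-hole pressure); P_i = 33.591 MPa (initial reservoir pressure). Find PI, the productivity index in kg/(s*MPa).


PI = mdot / (P_i - P_wf)
PI = 182.62 / (33.591 - 28.774)
PI = 37.912 kg/(s*MPa)


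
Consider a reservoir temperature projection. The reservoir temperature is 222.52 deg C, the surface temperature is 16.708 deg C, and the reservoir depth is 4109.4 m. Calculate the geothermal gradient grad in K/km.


grad = (T_res - T_surf) / d * 1000
grad = (222.52 - 16.708) / 4109.4 * 1000
grad = 50.08322 deg C/km
Convert: 50.08322 deg C/km * 1.0 = 50.083 K/km
grad = 50.083 K/km


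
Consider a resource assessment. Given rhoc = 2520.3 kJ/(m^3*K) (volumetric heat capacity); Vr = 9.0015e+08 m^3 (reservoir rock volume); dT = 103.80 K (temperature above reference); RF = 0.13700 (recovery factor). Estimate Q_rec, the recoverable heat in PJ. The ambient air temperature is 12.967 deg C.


Step 1: Q_s = Vr*rhoc*dT/1e12 = 9.0015e+08*2520.3*103.8/1e12 = 235.4857 PJ
Step 2: Q_rec = Q_s * RF = 235.4857 * 0.137 = 32.262 PJ
Q_rec = 32.262 PJ


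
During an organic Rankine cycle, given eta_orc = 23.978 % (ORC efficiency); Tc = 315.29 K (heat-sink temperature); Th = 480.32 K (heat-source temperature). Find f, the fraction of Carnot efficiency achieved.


f = (eta_orc/100) / (1 - Tc/Th)
f = (23.978/100) / (1 - 315.29/480.32)
f = 0.69788


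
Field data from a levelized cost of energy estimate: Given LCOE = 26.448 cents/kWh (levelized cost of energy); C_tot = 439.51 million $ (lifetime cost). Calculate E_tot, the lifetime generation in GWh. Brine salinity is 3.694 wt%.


E_tot = C_tot / LCOE * 100
E_tot = 439.51 / 26.448 * 100
E_tot = 1661.8 GWh


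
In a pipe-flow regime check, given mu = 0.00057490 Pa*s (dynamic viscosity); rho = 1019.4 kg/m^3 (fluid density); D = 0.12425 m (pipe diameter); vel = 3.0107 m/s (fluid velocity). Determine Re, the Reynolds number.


Re = rho * vel * D / mu
Re = 1019.4 * 3.0107 * 0.12425 / 0.00057490
Re = 6.6331e+05


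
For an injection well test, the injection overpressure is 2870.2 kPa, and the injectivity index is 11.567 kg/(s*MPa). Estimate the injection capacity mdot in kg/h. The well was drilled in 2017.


mdot = II * dP / 1000
mdot = 11.567 * 2870.2 / 1000
mdot = 33.19960 kg/s
Convert: 33.19960 kg/s * 3600.0 = 1.1952e+05 kg/h
mdot = 1.1952e+05 kg/h


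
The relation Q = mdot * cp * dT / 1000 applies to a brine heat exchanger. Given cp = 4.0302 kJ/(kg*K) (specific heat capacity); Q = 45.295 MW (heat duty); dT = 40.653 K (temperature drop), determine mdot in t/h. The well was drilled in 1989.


mdot = Q * 1000 / (cp * dT)
mdot = 45.295 * 1000 / (4.0302 * 40.653)
mdot = 276.4592 kg/s
Convert: 276.4592 kg/s * 3.6 = 995.25 t/h
mdot = 995.25 t/h


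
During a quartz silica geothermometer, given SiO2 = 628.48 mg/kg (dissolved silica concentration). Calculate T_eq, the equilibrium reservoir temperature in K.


T_eq = 1309 / (5.19 - log10(SiO2)) - 273.15
T_eq = 1309 / (5.19 - log10(628.48)) - 273.15
T_eq = 274.1575 deg C
Convert to K: 274.1575 + 273.15 = 547.31 K
T_eq = 547.31 K


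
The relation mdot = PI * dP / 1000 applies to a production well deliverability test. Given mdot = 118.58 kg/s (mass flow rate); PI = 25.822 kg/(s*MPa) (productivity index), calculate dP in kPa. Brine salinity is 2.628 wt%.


dP = mdot * 1000 / PI
dP = 118.58 * 1000 / 25.822
dP = 4592.2 kPa


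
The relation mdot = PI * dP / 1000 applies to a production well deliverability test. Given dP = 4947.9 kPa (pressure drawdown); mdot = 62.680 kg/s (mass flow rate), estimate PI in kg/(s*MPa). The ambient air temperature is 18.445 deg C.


PI = mdot * 1000 / dP
PI = 62.680 * 1000 / 4947.9
PI = 12.668 kg/(s*MPa)


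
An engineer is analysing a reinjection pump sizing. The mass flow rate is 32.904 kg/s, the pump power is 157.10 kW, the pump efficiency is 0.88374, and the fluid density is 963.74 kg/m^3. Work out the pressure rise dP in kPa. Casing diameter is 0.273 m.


dP = P_pump * rho * eta / mdot
dP = 157.10 * 963.74 * 0.88374 / 32.904
dP = 4066.4 kPa


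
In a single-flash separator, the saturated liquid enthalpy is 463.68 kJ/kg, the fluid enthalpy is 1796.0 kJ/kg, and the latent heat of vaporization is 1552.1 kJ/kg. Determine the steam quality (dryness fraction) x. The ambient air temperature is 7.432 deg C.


x = (h - hf) / hfg
x = (1796.0 - 463.68) / 1552.1
x = 0.85840


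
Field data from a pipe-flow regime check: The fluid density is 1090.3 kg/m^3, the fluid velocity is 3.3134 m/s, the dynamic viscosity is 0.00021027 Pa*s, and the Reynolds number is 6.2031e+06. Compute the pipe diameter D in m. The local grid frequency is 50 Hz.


D = Re * mu / (rho * vel)
D = 6.2031e+06 * 0.00021027 / (1090.3 * 3.3134)
D = 0.36105 m


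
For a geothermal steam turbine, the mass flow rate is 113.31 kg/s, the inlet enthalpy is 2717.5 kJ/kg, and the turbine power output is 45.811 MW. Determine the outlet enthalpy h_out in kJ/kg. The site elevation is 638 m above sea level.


h_out = h_in - P * 1000 / mdot
h_out = 2717.5 - 45.811 * 1000 / 113.31
h_out = 2313.2 kJ/kg


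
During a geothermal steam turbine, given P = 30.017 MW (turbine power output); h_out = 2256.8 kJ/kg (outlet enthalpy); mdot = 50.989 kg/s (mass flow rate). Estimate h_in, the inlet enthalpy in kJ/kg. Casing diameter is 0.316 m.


h_in = h_out + P * 1000 / mdot
h_in = 2256.8 + 30.017 * 1000 / 50.989
h_in = 2845.5 kJ/kg


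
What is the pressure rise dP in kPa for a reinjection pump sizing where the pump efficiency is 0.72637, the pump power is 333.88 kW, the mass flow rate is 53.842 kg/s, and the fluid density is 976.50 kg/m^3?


dP = P_pump * rho * eta / mdot
dP = 333.88 * 976.50 * 0.72637 / 53.842
dP = 4398.4 kPa


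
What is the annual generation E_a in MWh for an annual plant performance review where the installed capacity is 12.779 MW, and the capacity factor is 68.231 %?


E_a = CF / 100 * cap * 8760
E_a = 68.231 / 100 * 12.779 * 8760
E_a = 76381 MWh


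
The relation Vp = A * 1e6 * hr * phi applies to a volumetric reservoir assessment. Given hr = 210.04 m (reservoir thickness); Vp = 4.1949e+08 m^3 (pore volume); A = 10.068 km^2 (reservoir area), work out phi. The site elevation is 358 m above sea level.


phi = Vp / (A * 1e6 * hr)
phi = 4.1949e+08 / (10.068 * 1e6 * 210.04)
phi = 0.19837


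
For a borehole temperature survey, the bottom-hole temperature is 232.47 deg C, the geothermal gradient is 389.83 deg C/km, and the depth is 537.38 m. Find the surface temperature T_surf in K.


T_surf = T_d - grad * d / 1000
T_surf = 232.47 - 389.83 * 537.38 / 1000
T_surf = 22.98315 deg C
Convert to K: 22.98315 + 273.15 = 296.13 K
T_surf = 296.13 K


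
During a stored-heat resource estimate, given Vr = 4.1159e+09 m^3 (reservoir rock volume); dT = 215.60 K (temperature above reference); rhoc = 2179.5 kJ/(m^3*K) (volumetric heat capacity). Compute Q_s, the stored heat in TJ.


Q_s = Vr * rhoc * dT / 1e12
Q_s = 4.1159e+09 * 2179.5 * 215.60 / 1e12
Q_s = 1934.062 PJ
Convert: 1934.062 PJ * 1000.0 = 1.9341e+06 TJ
Q_s = 1.9341e+06 TJ


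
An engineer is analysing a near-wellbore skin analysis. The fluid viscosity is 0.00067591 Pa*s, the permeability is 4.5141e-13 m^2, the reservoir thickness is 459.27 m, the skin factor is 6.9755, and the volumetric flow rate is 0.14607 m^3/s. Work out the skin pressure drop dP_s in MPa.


dP_s = S * q * mu / (2*pi*k*hr) / 1000
dP_s = 6.9755 * 0.14607 * 0.00067591 / (2*pi*4.5141e-13*459.27) / 1000
dP_s = 528.6961 kPa
Convert: 528.6961 kPa * 0.001 = 0.52870 MPa
dP_s = 0.52870 MPa


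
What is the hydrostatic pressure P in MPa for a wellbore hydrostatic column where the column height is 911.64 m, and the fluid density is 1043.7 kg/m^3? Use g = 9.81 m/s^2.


P = rho * g * h / 1e6
P = 1043.7 * 9.81 * 911.64 / 1e6
P = 9.3340 MPa


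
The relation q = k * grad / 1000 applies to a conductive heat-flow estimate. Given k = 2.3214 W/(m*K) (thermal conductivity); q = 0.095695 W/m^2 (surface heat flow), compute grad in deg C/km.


grad = q * 1000 / k
grad = 0.095695 * 1000 / 2.3214
grad = 41.223 deg C/km


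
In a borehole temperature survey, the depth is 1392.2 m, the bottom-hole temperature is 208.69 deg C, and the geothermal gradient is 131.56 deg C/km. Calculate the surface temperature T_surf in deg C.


T_surf = T_d - grad * d / 1000
T_surf = 208.69 - 131.56 * 1392.2 / 1000
T_surf = 25.532 deg C


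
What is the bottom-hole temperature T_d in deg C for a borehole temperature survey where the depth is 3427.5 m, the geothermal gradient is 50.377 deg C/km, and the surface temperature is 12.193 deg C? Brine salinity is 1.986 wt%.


T_d = T_surf + grad * d / 1000
T_d = 12.193 + 50.377 * 3427.5 / 1000
T_d = 184.86 deg C


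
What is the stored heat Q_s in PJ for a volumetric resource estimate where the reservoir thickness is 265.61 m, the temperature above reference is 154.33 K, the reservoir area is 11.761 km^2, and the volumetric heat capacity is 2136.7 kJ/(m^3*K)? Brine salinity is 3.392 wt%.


Step 1: Vr = A*1e6*hr = 11.761*1e6*265.61 = 3.123839e+09 m^3
Step 2: Q_s = Vr*rhoc*dT/1e12 = 3.123839e+09*2136.7*154.33/1e12 = 1030.1 PJ
Q_s = 1030.1 PJ


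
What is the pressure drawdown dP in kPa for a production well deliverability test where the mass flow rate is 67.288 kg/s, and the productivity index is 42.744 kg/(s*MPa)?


dP = mdot * 1000 / PI
dP = 67.288 * 1000 / 42.744
dP = 1574.2 kPa


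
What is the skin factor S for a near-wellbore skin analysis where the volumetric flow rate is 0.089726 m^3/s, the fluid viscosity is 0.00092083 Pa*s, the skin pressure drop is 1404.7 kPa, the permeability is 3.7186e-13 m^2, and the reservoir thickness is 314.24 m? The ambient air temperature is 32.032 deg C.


S = dP_s * 1000 * 2*pi*k*hr / (q*mu)
S = 1404.7 * 1000 * 2*pi*3.7186e-13*314.24 / (0.089726*0.00092083)
S = 12.483


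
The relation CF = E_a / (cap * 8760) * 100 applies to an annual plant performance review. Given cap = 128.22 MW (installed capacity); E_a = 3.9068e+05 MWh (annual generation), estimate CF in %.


CF = E_a / (cap * 8760) * 100
CF = 3.9068e+05 / (128.22 * 8760) * 100
CF = 34.783 %


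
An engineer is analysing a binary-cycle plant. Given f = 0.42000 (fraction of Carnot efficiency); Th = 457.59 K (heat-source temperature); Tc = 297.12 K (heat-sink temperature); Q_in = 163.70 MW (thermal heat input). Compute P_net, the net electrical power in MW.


Step 1: eta = (1 - Tc/Th)*f = (1 - 297.12/457.59)*0.42 = 0.1472877
Step 2: P_net = eta * Q_in = 0.1472877 * 163.7 = 24.111 MW
P_net = 24.111 MW


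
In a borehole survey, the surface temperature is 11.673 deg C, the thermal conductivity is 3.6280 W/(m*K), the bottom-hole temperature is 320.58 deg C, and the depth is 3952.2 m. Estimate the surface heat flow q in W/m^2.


Step 1: grad = (T_d - T_surf)/d * 1000 = (320.58 - 11.673)/3952.2 * 1000 = 78.16077 deg C/km
Step 2: q = k * grad / 1000 = 3.628 * 78.16077 / 1000 = 0.28357 W/m^2
q = 0.28357 W/m^2


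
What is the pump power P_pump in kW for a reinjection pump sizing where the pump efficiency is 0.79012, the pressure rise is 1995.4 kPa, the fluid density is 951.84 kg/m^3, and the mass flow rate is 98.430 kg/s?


P_pump = mdot * dP / (rho * eta)
P_pump = 98.430 * 1995.4 / (951.84 * 0.79012)
P_pump = 261.16 kW


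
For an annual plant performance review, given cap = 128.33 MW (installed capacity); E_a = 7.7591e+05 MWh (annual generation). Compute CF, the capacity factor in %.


CF = E_a / (cap * 8760) * 100
CF = 7.7591e+05 / (128.33 * 8760) * 100
CF = 69.021 %


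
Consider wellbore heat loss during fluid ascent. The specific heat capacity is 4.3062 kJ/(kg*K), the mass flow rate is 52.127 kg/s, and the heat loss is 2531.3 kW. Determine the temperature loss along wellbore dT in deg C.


dT = Q_loss / (mdot * cp)
dT = 2531.3 / (52.127 * 4.3062)
dT = 11.27682 K
Convert (temperature difference, 1 K = 1 deg C): 11.27682 K = 11.27682 deg C
dT = 11.277 deg C


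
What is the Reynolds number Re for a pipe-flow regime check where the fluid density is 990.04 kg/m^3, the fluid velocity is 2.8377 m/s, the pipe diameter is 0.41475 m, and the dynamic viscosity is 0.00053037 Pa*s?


Re = rho * vel * D / mu
Re = 990.04 * 2.8377 * 0.41475 / 0.00053037
Re = 2.1970e+06


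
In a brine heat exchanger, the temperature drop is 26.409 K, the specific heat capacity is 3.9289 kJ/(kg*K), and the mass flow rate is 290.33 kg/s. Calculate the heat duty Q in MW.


Q = mdot * cp * dT / 1000
Q = 290.33 * 3.9289 * 26.409 / 1000
Q = 30.124 MW


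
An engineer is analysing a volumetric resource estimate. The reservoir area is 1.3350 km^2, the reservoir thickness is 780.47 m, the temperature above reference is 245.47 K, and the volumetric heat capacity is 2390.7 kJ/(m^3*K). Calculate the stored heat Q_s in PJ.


Step 1: Vr = A*1e6*hr = 1.335*1e6*780.47 = 1.041927e+09 m^3
Step 2: Q_s = Vr*rhoc*dT/1e12 = 1.041927e+09*2390.7*245.47/1e12 = 611.45 PJ
Q_s = 611.45 PJ


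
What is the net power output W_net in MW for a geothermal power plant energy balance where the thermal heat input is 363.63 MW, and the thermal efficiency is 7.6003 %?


W_net = eta / 100 * Q_in
W_net = 7.6003 / 100 * 363.63
W_net = 27.637 MW


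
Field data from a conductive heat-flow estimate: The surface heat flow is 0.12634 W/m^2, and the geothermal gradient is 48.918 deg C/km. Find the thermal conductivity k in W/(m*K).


k = q * 1000 / grad
k = 0.12634 * 1000 / 48.918
k = 2.5827 W/(m*K)


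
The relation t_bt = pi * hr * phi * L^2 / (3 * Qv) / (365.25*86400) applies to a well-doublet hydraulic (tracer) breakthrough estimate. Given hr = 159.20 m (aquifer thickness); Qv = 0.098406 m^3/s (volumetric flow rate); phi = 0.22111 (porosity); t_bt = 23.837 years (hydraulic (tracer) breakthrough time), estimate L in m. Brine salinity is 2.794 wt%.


L = sqrt(t_bt*365.25*86400*3*Qv / (pi*hr*phi))
L = sqrt(23.837*365.25*86400*3*0.098406 / (pi*159.20*0.22111))
L = 1417.1 m


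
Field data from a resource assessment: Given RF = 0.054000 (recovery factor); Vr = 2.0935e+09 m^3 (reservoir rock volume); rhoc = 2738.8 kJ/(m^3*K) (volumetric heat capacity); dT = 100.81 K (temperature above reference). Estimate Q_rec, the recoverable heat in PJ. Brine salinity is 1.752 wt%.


Step 1: Q_s = Vr*rhoc*dT/1e12 = 2.0935e+09*2738.8*100.81/1e12 = 578.0121 PJ
Step 2: Q_rec = Q_s * RF = 578.0121 * 0.054 = 31.213 PJ
Q_rec = 31.213 PJ


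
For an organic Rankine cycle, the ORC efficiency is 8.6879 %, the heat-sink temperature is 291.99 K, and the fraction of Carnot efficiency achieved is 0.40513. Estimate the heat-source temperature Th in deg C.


Th = Tc / (1 - (eta_orc/100)/f)
Th = 291.99 / (1 - (8.6879/100)/0.40513)
Th = 371.7000 K
Convert to deg C: 371.7000 - 273.15 = 98.550 deg C
Th = 98.550 deg C


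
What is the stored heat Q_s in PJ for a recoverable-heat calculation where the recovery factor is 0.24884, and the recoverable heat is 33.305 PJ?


Q_s = Q_rec / RF
Q_s = 33.305 / 0.24884
Q_s = 133.84 PJ


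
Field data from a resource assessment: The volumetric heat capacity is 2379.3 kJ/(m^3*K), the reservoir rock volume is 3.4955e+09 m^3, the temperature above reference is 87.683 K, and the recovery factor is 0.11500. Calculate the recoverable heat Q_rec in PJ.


Step 1: Q_s = Vr*rhoc*dT/1e12 = 3.4955e+09*2379.3*87.683/1e12 = 729.2458 PJ
Step 2: Q_rec = Q_s * RF = 729.2458 * 0.115 = 83.863 PJ
Q_rec = 83.863 PJ


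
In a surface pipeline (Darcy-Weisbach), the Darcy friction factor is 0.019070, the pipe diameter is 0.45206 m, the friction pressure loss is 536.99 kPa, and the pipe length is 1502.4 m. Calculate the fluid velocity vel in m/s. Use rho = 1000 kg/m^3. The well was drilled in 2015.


vel = sqrt(dP*1000*2*D / (f*L*rho))
vel = sqrt(536.99*1000*2*0.45206 / (0.019070*1502.4*1000))
vel = 4.1165 m/s


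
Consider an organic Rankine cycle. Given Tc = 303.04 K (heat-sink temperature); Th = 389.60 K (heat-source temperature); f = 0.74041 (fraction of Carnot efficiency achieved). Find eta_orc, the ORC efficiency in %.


eta_orc = (1 - Tc/Th) * f * 100
eta_orc = (1 - 303.04/389.60) * 0.74041 * 100
eta_orc = 16.450 %


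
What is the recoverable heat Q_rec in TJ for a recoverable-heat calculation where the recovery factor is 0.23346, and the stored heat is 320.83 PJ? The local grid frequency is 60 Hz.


Q_rec = Q_s * RF
Q_rec = 320.83 * 0.23346
Q_rec = 74.90097 PJ
Convert: 74.90097 PJ * 1000.0 = 74901 TJ
Q_rec = 74901 TJ


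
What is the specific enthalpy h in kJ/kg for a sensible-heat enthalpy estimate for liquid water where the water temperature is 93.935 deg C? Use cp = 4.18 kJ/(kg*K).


h = cp * T
h = 4.18 * 93.935
h = 392.65 kJ/kg


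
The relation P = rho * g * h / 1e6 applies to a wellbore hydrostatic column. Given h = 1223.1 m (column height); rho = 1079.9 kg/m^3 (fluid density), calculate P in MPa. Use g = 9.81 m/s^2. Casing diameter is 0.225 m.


P = rho * g * h / 1e6
P = 1079.9 * 9.81 * 1223.1 / 1e6
P = 12.957 MPa


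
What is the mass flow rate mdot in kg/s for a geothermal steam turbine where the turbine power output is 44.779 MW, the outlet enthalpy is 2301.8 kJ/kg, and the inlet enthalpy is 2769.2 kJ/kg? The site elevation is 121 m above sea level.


mdot = P * 1000 / (h_in - h_out)
mdot = 44.779 * 1000 / (2769.2 - 2301.8)
mdot = 95.804 kg/s


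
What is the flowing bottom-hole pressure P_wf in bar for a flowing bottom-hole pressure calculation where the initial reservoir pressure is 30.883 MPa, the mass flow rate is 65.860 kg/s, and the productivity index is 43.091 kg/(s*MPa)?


P_wf = P_i - mdot / PI
P_wf = 30.883 - 65.860 / 43.091
P_wf = 29.35461 MPa
Convert: 29.35461 MPa * 10.0 = 293.55 bar
P_wf = 293.55 bar


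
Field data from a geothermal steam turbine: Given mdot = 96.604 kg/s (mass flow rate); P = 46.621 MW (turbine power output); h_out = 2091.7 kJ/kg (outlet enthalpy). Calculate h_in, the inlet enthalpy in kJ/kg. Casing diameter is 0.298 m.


h_in = h_out + P * 1000 / mdot
h_in = 2091.7 + 46.621 * 1000 / 96.604
h_in = 2574.3 kJ/kg


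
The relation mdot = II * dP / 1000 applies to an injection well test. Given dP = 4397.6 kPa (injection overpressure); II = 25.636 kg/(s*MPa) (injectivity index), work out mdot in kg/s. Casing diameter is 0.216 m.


mdot = II * dP / 1000
mdot = 25.636 * 4397.6 / 1000
mdot = 112.74 kg/s


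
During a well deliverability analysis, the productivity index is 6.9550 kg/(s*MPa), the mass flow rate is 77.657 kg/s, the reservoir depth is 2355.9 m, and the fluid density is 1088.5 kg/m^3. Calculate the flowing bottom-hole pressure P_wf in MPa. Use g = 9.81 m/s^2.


Step 1: P_i = rho*g*h/1e6 = 1088.5*9.81*2355.9/1e6 = 25.15674 MPa
Step 2: P_wf = P_i - mdot/PI = 25.15674 - 77.657/6.955 = 13.991 MPa
P_wf = 13.991 MPa


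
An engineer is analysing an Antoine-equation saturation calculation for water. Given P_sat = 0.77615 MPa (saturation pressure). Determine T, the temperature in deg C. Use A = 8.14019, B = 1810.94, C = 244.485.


T = B / (A - log10(P_sat * 760 / 0.101325)) - C
T = 1810.94 / (8.14019 - log10(0.77615 * 760 / 0.101325)) - 244.485
T = 169.43 deg C
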